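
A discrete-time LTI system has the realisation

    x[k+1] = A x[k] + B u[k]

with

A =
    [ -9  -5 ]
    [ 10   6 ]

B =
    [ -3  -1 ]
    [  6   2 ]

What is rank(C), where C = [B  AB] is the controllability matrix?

1

AB = [[-3, -1], [6, 2]]
Controllability matrix C = [B  AB] = [[-3, -1, -3, -1], [6, 2, 6, 2]]
Every column of C is a scalar multiple of column 1 = [-3, 6] (multipliers 1, 1/3, 1, 1/3), so the columns span a one-dimensional space.
C ≠ 0, hence rank(C) = 1.
rank(C) = 1 < n = 2, so the pair (A, B) is not completely controllable.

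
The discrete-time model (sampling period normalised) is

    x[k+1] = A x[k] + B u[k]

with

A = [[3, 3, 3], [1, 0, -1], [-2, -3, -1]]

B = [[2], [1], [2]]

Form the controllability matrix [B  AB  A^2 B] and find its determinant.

1305

AB = [[15], [0], [-9]]
A^2B = [[18], [24], [-21]]
Controllability matrix C = [B  AB  A^2B] = [[2, 15, 18], [1, 0, 24], [2, -9, -21]]
Expanding along the first row, det(C) = 2·(0·(-21) - 24·(-9)) - 15·(1·(-21) - 24·2) + 18·(1·(-9) - 0·2) = 2·216 - 15·(-69) + 18·(-9) = 1305
Since det(C) ≠ 0, rank(C) = 3 and the system is completely controllable.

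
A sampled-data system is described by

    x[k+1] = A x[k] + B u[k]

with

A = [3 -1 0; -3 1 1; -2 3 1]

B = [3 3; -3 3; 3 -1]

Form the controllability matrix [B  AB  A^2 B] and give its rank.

AB = [[12, 6], [-9, -7], [-12, 2]]
A^2B = [[45, 25], [-57, -23], [-63, -31]]
Controllability matrix C = [B  AB  A^2B] = [[3, 3, 12, 6, 45, 25], [-3, 3, -9, -7, -57, -23], [3, -1, -12, 2, -63, -31]]
Take the 3×3 submatrix of C formed by columns 1, 2, 3: [[3, 3, 12], [-3, 3, -9], [3, -1, -12]]. Its determinant is 3·(3·(-12) - (-9)·(-1)) - 3·((-3)·(-12) - (-9)·3) + 12·((-3)·(-1) - 3·3) = 3·(-45) - 3·63 + 12·(-6) = -396 ≠ 0.
So rank(C) ≥ 3; since C has 3 rows, rank(C) = 3.
rank(C) = 3 = n, so the pair (A, B) is completely controllable.

3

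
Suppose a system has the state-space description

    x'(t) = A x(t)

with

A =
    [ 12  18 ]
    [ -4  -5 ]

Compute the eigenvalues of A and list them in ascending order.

det(sI - A) = s^2 - (tr A)s + det A, with tr A = 12 + (-5) = 7 and det A = 12·(-5) - 18·(-4) = -60 - (-72) = 12.
So p(s) = det(sI - A) = s^2 - 7s + 12.
Factor s^2 - 7s + 12: two numbers with sum 7 and product 12 are 4 and 3, so s^2 - 7s + 12 = (s - 4)(s - 3).
Hence p(s) = (s - 4) (s - 3), with roots 3, 4.
At least one eigenvalue has non-negative real part, so the system is not asymptotically stable.

3, 4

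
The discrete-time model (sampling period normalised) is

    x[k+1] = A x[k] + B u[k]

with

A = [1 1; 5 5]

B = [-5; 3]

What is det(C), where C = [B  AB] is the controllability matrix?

AB = [[-2], [-10]]
Controllability matrix C = [B  AB] = [[-5, -2], [3, -10]]
det(C) = (-5)·(-10) - (-2)·3 = 50 - (-6) = 56
Since det(C) ≠ 0, rank(C) = 2 and the system is completely controllable.

56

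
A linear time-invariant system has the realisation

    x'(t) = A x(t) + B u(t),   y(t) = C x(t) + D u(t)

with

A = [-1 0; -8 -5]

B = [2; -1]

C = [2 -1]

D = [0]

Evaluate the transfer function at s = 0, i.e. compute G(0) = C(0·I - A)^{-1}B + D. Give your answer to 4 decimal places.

G(0) = C(-A)^{-1}B + D = -C A^{-1} B + D.
det A = 5, so A^{-1} = (1/5)·adj(A) = [[-1, 0], [8/5, -1/5]]
A^{-1} B = [-2, 17/5]^T
C A^{-1} B = -37/5
G(0) = D - C A^{-1} B = 0 - (-37/5) = 37/5 ≈ 7.4000

7.4000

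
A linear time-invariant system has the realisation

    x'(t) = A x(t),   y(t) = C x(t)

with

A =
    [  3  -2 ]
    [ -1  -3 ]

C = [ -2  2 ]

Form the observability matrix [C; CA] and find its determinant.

CA = [[-8, -2]]
Observability matrix O = [C; CA] = [[-2, 2], [-8, -2]]
det(O) = (-2)·(-2) - 2·(-8) = 4 - (-16) = 20
Since det(O) ≠ 0, rank(O) = 2 and the system is completely observable.

20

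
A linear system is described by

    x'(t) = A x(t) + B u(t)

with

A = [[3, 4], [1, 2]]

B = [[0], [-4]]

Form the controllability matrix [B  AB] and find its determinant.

AB = [[-16], [-8]]
Controllability matrix C = [B  AB] = [[0, -16], [-4, -8]]
det(C) = 0·(-8) - (-16)·(-4) = 0 - 64 = -64
Since det(C) ≠ 0, rank(C) = 2 and the system is completely controllable.

-64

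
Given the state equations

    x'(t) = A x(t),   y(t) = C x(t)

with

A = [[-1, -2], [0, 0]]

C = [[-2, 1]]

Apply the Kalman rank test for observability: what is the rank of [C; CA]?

2

CA = [[2, 4]]
Observability matrix O = [C; CA] = [[-2, 1], [2, 4]]
det(O) = (-2)·4 - 1·2 = -8 - 2 = -10 ≠ 0, so rank(O) = 2.
rank(O) = 2 = n, so the pair (A, C) is completely observable.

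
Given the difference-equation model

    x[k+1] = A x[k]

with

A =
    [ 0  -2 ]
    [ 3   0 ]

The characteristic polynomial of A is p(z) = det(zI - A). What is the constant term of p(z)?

6

For a 2×2 matrix, det(zI - A) = z^2 - (tr A)z + det A.
tr A = 0, det A = 6.
So p(z) = z^2 + 6.
The constant term is 6.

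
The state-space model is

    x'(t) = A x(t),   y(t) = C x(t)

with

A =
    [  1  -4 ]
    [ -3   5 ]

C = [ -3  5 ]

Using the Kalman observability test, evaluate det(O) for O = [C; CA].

-21

CA = [[-18, 37]]
Observability matrix O = [C; CA] = [[-3, 5], [-18, 37]]
det(O) = (-3)·37 - 5·(-18) = -111 - (-90) = -21
Since det(O) ≠ 0, rank(O) = 2 and the system is completely observable.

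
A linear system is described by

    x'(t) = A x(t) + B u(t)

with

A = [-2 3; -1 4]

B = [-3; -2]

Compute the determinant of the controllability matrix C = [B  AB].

AB = [[0], [-5]]
Controllability matrix C = [B  AB] = [[-3, 0], [-2, -5]]
det(C) = (-3)·(-5) - 0·(-2) = 15 - 0 = 15
Since det(C) ≠ 0, rank(C) = 2 and the system is completely controllable.

15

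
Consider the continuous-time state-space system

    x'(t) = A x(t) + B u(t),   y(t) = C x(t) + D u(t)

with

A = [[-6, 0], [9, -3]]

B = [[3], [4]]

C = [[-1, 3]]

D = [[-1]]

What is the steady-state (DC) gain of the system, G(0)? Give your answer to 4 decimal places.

7.0000

G(0) = C(-A)^{-1}B + D = -C A^{-1} B + D.
det A = 18, so A^{-1} = (1/18)·adj(A) = [[-1/6, 0], [-1/2, -1/3]]
A^{-1} B = [-1/2, -17/6]^T
C A^{-1} B = -8
G(0) = D - C A^{-1} B = -1 - (-8) = 7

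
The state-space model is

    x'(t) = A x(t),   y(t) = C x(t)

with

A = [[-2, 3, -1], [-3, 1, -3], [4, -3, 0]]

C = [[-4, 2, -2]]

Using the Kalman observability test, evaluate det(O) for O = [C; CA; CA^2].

248

CA = [[-6, -4, -2]]
CA^2 = [[16, -16, 18]]
Observability matrix O = [C; CA; CA^2] = [[-4, 2, -2], [-6, -4, -2], [16, -16, 18]]
Expanding along the first row, det(O) = (-4)·((-4)·18 - (-2)·(-16)) - 2·((-6)·18 - (-2)·16) + (-2)·((-6)·(-16) - (-4)·16) = (-4)·(-104) - 2·(-76) + (-2)·160 = 248
Since det(O) ≠ 0, rank(O) = 3 and the system is completely observable.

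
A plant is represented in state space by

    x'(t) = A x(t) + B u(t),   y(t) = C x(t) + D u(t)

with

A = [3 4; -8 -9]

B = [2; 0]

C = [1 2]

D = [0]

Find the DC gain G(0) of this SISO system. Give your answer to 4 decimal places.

G(0) = C(-A)^{-1}B + D = -C A^{-1} B + D.
det A = 5, so A^{-1} = (1/5)·adj(A) = [[-9/5, -4/5], [8/5, 3/5]]
A^{-1} B = [-18/5, 16/5]^T
C A^{-1} B = 14/5
G(0) = D - C A^{-1} B = 0 - (14/5) = -14/5 ≈ -2.8000

-2.8000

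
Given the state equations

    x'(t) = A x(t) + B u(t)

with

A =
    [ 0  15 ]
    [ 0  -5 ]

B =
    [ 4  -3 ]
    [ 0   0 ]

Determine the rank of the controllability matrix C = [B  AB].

AB = [[0, 0], [0, 0]]
Controllability matrix C = [B  AB] = [[4, -3, 0, 0], [0, 0, 0, 0]]
Every column of C is a scalar multiple of column 1 = [4, 0] (multipliers 1, -3/4, 0, 0), so the columns span a one-dimensional space.
C ≠ 0, hence rank(C) = 1.
rank(C) = 1 < n = 2, so the pair (A, B) is not completely controllable.

1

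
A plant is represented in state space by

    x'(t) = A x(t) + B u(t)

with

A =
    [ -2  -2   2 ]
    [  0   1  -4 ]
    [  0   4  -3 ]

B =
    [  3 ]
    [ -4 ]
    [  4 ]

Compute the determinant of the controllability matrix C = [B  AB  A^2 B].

AB = [[10], [-20], [-28]]
A^2B = [[-36], [92], [4]]
Controllability matrix C = [B  AB  A^2B] = [[3, 10, -36], [-4, -20, 92], [4, -28, 4]]
Expanding along the first row, det(C) = 3·((-20)·4 - 92·(-28)) - 10·((-4)·4 - 92·4) + (-36)·((-4)·(-28) - (-20)·4) = 3·2496 - 10·(-384) + (-36)·192 = 4416
Since det(C) ≠ 0, rank(C) = 3 and the system is completely controllable.

4416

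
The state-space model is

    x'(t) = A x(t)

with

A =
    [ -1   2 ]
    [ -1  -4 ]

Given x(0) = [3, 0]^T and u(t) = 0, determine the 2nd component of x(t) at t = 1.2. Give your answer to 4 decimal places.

-0.1902

det(sI - A) = s^2 - (tr A)s + det A, with tr A = (-1) + (-4) = -5 and det A = (-1)·(-4) - 2·(-1) = 4 - (-2) = 6.
So p(s) = det(sI - A) = s^2 + 5s + 6.
Factor s^2 + 5s + 6: two numbers with sum -5 and product 6 are -2 and -3, so s^2 + 5s + 6 = (s + 2)(s + 3).
Hence p(s) = (s + 2) (s + 3), with roots -3, -2.
The eigenvalues -3, -2 are distinct and real, so A is diagonalisable and x(t) = e^{At} x(0) = V diag(e^{λ_i t}) V^{-1} x(0), where the columns of V are the eigenvectors.
λ = -3: A - (-3)I = [[2, 2], [-1, -1]]. Row 1 gives 2·v1 + 2·v2 = 0, so take v_1 = [-1, 1]^T.
λ = -2: A - (-2)I = [[1, 2], [-1, -2]]. Row 1 gives 1·v1 + 2·v2 = 0, so take v_2 = [2, -1]^T.
V = [v_1 v_2] = [[-1, 2], [1, -1]] has det V = -1, so V^{-1} = adj(V)/det V = [[1, 2], [1, 1]].
Modal coordinates z(0) = V^{-1} x(0): 1·3 + 2·0 = 3; 1·3 + 1·0 = 3; so z(0) = [3, 3]^T.
x_2(t) = Σ_i (v_i)_2 · z_i(0) · e^{λ_i t} (row 2 of V times the modal terms).
x_2(1.2) = 1·3·e^{-3·1.2} + (-1)·3·e^{-2·1.2} = 3·0.027324 + (-3)·0.090718 = -0.1902.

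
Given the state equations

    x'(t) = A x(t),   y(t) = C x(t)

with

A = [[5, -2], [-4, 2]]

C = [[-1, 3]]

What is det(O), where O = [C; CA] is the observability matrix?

CA = [[-17, 8]]
Observability matrix O = [C; CA] = [[-1, 3], [-17, 8]]
det(O) = (-1)·8 - 3·(-17) = -8 - (-51) = 43
Since det(O) ≠ 0, rank(O) = 2 and the system is completely observable.

43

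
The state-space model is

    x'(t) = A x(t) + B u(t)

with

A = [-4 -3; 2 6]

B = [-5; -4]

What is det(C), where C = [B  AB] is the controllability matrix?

298

AB = [[32], [-34]]
Controllability matrix C = [B  AB] = [[-5, 32], [-4, -34]]
det(C) = (-5)·(-34) - 32·(-4) = 170 - (-128) = 298
Since det(C) ≠ 0, rank(C) = 2 and the system is completely controllable.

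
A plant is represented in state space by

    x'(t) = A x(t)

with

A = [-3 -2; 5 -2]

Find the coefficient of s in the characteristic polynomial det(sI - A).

5

For a 2×2 matrix, det(sI - A) = s^2 - (tr A)s + det A.
tr A = -5, det A = 16.
So p(s) = s^2 + 5s + 16.
The coefficient of s is 5.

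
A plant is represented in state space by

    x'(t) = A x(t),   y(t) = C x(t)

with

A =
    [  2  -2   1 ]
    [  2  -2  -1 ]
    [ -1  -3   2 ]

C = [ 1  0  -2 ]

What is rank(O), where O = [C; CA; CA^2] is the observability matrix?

CA = [[4, 4, -3]]
CA^2 = [[19, -7, -6]]
Observability matrix O = [C; CA; CA^2] = [[1, 0, -2], [4, 4, -3], [19, -7, -6]]
det(O) = 1·(4·(-6) - (-3)·(-7)) - 0·(4·(-6) - (-3)·19) + (-2)·(4·(-7) - 4·19) = 1·(-45) - 0·33 + (-2)·(-104) = 163 ≠ 0, so rank(O) = 3.
rank(O) = 3 = n, so the pair (A, C) is completely observable.

3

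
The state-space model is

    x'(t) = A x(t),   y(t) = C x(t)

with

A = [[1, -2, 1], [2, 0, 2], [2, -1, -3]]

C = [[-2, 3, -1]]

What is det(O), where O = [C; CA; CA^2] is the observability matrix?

688

CA = [[2, 5, 7]]
CA^2 = [[26, -11, -9]]
Observability matrix O = [C; CA; CA^2] = [[-2, 3, -1], [2, 5, 7], [26, -11, -9]]
Expanding along the first row, det(O) = (-2)·(5·(-9) - 7·(-11)) - 3·(2·(-9) - 7·26) + (-1)·(2·(-11) - 5·26) = (-2)·32 - 3·(-200) + (-1)·(-152) = 688
Since det(O) ≠ 0, rank(O) = 3 and the system is completely observable.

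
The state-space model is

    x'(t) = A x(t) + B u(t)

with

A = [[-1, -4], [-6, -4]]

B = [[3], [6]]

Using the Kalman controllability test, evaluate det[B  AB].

36

AB = [[-27], [-42]]
Controllability matrix C = [B  AB] = [[3, -27], [6, -42]]
det(C) = 3·(-42) - (-27)·6 = -126 - (-162) = 36
Since det(C) ≠ 0, rank(C) = 2 and the system is completely controllable.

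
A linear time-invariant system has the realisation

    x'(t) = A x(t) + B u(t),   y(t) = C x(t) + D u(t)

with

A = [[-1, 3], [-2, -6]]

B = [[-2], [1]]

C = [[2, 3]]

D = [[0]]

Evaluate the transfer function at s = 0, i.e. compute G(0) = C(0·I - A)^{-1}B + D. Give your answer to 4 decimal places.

-0.2500

G(0) = C(-A)^{-1}B + D = -C A^{-1} B + D.
det A = 12, so A^{-1} = (1/12)·adj(A) = [[-1/2, -1/4], [1/6, -1/12]]
A^{-1} B = [3/4, -5/12]^T
C A^{-1} B = 1/4
G(0) = D - C A^{-1} B = 0 - (1/4) = -1/4 ≈ -0.2500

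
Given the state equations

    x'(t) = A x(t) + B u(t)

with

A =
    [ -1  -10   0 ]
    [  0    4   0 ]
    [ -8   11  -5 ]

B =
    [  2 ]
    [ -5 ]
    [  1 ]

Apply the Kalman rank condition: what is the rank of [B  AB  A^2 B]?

2

AB = [[48], [-20], [-76]]
A^2B = [[152], [-80], [-224]]
Controllability matrix C = [B  AB  A^2B] = [[2, 48, 152], [-5, -20, -80], [1, -76, -224]]
The rows r1, r2, r3 of C are linearly dependent: 2·r1 + r2 + r3 = 0 (check each entry), so rank(C) ≤ 2.
The 2×2 minor from rows 1, 2, columns 1, 2 is 2·(-20) - 48·(-5) = -40 - (-240) = 200 ≠ 0, so rank(C) = 2.
rank(C) = 2 < n = 3, so the pair (A, B) is not completely controllable.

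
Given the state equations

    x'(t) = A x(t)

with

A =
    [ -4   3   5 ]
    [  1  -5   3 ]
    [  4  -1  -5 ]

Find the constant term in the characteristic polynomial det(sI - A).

-34

Expand det(sI - A) for the 3×3 matrix.
p(s) = s^3 + 14s^2 + 45s - 34.
(Check: constant term = det(-A) = (-1)^3 det A = -34; coefficient of s^2 = -tr A = 14.)
The constant term is -34.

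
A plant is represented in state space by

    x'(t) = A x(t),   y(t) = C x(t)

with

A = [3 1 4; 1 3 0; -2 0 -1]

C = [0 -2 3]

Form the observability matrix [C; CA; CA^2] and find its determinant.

CA = [[-8, -6, -3]]
CA^2 = [[-24, -26, -29]]
Observability matrix O = [C; CA; CA^2] = [[0, -2, 3], [-8, -6, -3], [-24, -26, -29]]
Expanding along the first row, det(O) = 0·((-6)·(-29) - (-3)·(-26)) - (-2)·((-8)·(-29) - (-3)·(-24)) + 3·((-8)·(-26) - (-6)·(-24)) = 0·96 - (-2)·160 + 3·64 = 512
Since det(O) ≠ 0, rank(O) = 3 and the system is completely observable.

512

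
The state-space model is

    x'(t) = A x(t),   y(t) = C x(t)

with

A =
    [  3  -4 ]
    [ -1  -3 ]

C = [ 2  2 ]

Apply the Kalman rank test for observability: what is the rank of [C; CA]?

2

CA = [[4, -14]]
Observability matrix O = [C; CA] = [[2, 2], [4, -14]]
det(O) = 2·(-14) - 2·4 = -28 - 8 = -36 ≠ 0, so rank(O) = 2.
rank(O) = 2 = n, so the pair (A, C) is completely observable.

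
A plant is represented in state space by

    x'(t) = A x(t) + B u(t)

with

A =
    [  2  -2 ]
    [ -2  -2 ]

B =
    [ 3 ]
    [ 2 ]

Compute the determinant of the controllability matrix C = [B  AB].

AB = [[2], [-10]]
Controllability matrix C = [B  AB] = [[3, 2], [2, -10]]
det(C) = 3·(-10) - 2·2 = -30 - 4 = -34
Since det(C) ≠ 0, rank(C) = 2 and the system is completely controllable.

-34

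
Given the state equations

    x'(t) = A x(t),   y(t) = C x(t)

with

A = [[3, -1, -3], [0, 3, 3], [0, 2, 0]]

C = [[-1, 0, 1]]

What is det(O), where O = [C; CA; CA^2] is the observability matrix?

CA = [[-3, 3, 3]]
CA^2 = [[-9, 18, 18]]
Observability matrix O = [C; CA; CA^2] = [[-1, 0, 1], [-3, 3, 3], [-9, 18, 18]]
Expanding along the first row, det(O) = (-1)·(3·18 - 3·18) - 0·((-3)·18 - 3·(-9)) + 1·((-3)·18 - 3·(-9)) = (-1)·0 - 0·(-27) + 1·(-27) = -27
Since det(O) ≠ 0, rank(O) = 3 and the system is completely observable.

-27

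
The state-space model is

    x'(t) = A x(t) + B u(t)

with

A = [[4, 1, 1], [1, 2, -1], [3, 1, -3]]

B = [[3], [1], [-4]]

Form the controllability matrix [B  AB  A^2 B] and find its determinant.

2836

AB = [[9], [9], [22]]
A^2B = [[67], [5], [-30]]
Controllability matrix C = [B  AB  A^2B] = [[3, 9, 67], [1, 9, 5], [-4, 22, -30]]
Expanding along the first row, det(C) = 3·(9·(-30) - 5·22) - 9·(1·(-30) - 5·(-4)) + 67·(1·22 - 9·(-4)) = 3·(-380) - 9·(-10) + 67·58 = 2836
Since det(C) ≠ 0, rank(C) = 3 and the system is completely controllable.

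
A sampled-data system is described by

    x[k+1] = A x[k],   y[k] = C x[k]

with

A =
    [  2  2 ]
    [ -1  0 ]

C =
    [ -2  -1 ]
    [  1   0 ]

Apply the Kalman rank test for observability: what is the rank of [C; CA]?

CA = [[-3, -4], [2, 2]]
Observability matrix O = [C; CA] = [[-2, -1], [1, 0], [-3, -4], [2, 2]]
Take the 2×2 submatrix of O formed by rows 1, 2: [[-2, -1], [1, 0]]. Its determinant is (-2)·0 - (-1)·1 = 0 - (-1) = 1 ≠ 0.
So rank(O) ≥ 2; since O has 2 columns, rank(O) = 2.
rank(O) = 2 = n, so the pair (A, C) is completely observable.

2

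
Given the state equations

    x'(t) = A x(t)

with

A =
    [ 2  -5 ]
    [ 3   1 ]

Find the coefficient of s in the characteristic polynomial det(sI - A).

For a 2×2 matrix, det(sI - A) = s^2 - (tr A)s + det A.
tr A = 3, det A = 17.
So p(s) = s^2 - 3s + 17.
The coefficient of s is -3.

-3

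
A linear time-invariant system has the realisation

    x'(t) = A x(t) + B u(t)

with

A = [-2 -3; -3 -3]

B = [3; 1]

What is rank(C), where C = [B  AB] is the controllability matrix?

AB = [[-9], [-12]]
Controllability matrix C = [B  AB] = [[3, -9], [1, -12]]
det(C) = 3·(-12) - (-9)·1 = -36 - (-9) = -27 ≠ 0, so rank(C) = 2.
rank(C) = 2 = n, so the pair (A, B) is completely controllable.

2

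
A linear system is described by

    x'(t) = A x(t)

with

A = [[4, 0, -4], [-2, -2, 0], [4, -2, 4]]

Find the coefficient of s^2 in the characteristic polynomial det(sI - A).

Expand det(sI - A) for the 3×3 matrix.
p(s) = s^3 - 6s^2 + 16s + 80.
(Check: constant term = det(-A) = (-1)^3 det A = 80; coefficient of s^2 = -tr A = -6.)
The coefficient of s^2 is -6.

-6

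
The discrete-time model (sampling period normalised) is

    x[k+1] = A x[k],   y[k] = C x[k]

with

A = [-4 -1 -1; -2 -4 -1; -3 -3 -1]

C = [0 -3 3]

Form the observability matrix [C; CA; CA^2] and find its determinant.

CA = [[-3, 3, 0]]
CA^2 = [[6, -9, 0]]
Observability matrix O = [C; CA; CA^2] = [[0, -3, 3], [-3, 3, 0], [6, -9, 0]]
Expanding along the first row, det(O) = 0·(3·0 - 0·(-9)) - (-3)·((-3)·0 - 0·6) + 3·((-3)·(-9) - 3·6) = 0·0 - (-3)·0 + 3·9 = 27
Since det(O) ≠ 0, rank(O) = 3 and the system is completely observable.

27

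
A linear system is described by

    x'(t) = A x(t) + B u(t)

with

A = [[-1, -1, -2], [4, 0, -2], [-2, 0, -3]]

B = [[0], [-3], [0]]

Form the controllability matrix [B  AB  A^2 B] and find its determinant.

-54

AB = [[3], [0], [0]]
A^2B = [[-3], [12], [-6]]
Controllability matrix C = [B  AB  A^2B] = [[0, 3, -3], [-3, 0, 12], [0, 0, -6]]
Expanding along the first row, det(C) = 0·(0·(-6) - 12·0) - 3·((-3)·(-6) - 12·0) + (-3)·((-3)·0 - 0·0) = 0·0 - 3·18 + (-3)·0 = -54
Since det(C) ≠ 0, rank(C) = 3 and the system is completely controllable.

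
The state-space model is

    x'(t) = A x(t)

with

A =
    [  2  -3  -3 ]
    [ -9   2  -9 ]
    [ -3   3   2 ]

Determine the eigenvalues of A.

det(sI - A) = s^3 - (tr A)s^2 + (M11 + M22 + M33)s - det A, where Mii is the 2×2 principal minor of A obtained by deleting row i and column i.
tr A = 2 + 2 + 2 = 6; M11 = 2·2 - (-9)·3 = 4 - (-27) = 31; M22 = 2·2 - (-3)·(-3) = 4 - 9 = -5; M33 = 2·2 - (-3)·(-9) = 4 - 27 = -23; sum of minors = 3.
det A = 2·(2·2 - (-9)·3) - (-3)·((-9)·2 - (-9)·(-3)) + (-3)·((-9)·3 - 2·(-3)) = 2·31 - (-3)·(-45) + (-3)·(-21) = -10.
So p(s) = det(sI - A) = s^3 - 6s^2 + 3s + 10.
Rational-root test: any integer root divides 10. Testing small divisors, s = -1 works: p(-1) = -1 + (-6) + (-3) + 10 = 0, so (s + 1) is a factor.
Dividing, p(s) = (s + 1)(s^2 - 7s + 10).
Factor s^2 - 7s + 10: two numbers with sum 7 and product 10 are 5 and 2, so s^2 - 7s + 10 = (s - 5)(s - 2).
Hence p(s) = (s - 5) (s - 2) (s + 1), with roots -1, 2, 5.
At least one eigenvalue has non-negative real part, so the system is not asymptotically stable.

-1, 2, 5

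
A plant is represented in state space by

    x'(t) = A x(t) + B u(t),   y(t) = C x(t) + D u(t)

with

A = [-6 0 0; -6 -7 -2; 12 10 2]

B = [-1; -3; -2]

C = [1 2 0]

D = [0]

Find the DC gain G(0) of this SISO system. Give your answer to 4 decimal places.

3.8333

G(0) = C(-A)^{-1}B + D = -C A^{-1} B + D.
det A = -36, so A^{-1} = (1/-36)·adj(A) = [[-1/6, 0, 0], [1/3, 1/3, 1/3], [-2/3, -5/3, -7/6]]
A^{-1} B = [1/6, -2, 8]^T
C A^{-1} B = -23/6
G(0) = D - C A^{-1} B = 0 - (-23/6) = 23/6 ≈ 3.8333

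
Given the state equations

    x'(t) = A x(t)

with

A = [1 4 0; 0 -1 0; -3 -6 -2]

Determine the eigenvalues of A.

-2, -1, 1

det(sI - A) = s^3 - (tr A)s^2 + (M11 + M22 + M33)s - det A, where Mii is the 2×2 principal minor of A obtained by deleting row i and column i.
tr A = 1 + (-1) + (-2) = -2; M11 = (-1)·(-2) - 0·(-6) = 2 - 0 = 2; M22 = 1·(-2) - 0·(-3) = -2 - 0 = -2; M33 = 1·(-1) - 4·0 = -1 - 0 = -1; sum of minors = -1.
det A = 1·((-1)·(-2) - 0·(-6)) - 4·(0·(-2) - 0·(-3)) + 0·(0·(-6) - (-1)·(-3)) = 1·2 - 4·0 + 0·(-3) = 2.
So p(s) = det(sI - A) = s^3 + 2s^2 - s - 2.
Rational-root test: any integer root divides -2. Testing small divisors, s = -1 works: p(-1) = -1 + 2 + 1 + (-2) = 0, so (s + 1) is a factor.
Dividing, p(s) = (s + 1)(s^2 + s - 2).
Factor s^2 + s - 2: two numbers with sum -1 and product -2 are 1 and -2, so s^2 + s - 2 = (s - 1)(s + 2).
Hence p(s) = (s - 1) (s + 1) (s + 2), with roots -2, -1, 1.
At least one eigenvalue has non-negative real part, so the system is not asymptotically stable.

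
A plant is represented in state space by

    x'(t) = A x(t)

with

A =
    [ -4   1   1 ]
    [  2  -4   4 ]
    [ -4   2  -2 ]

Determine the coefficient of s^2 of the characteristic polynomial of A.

Expand det(sI - A) for the 3×3 matrix.
p(s) = s^3 + 10s^2 + 26s + 24.
(Check: constant term = det(-A) = (-1)^3 det A = 24; coefficient of s^2 = -tr A = 10.)
The coefficient of s^2 is 10.

10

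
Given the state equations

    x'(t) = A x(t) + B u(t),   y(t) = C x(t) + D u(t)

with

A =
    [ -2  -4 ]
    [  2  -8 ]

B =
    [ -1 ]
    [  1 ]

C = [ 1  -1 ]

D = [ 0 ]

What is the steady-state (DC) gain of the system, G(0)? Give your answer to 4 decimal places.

-0.5000

G(0) = C(-A)^{-1}B + D = -C A^{-1} B + D.
det A = 24, so A^{-1} = (1/24)·adj(A) = [[-1/3, 1/6], [-1/12, -1/12]]
A^{-1} B = [1/2, 0]^T
C A^{-1} B = 1/2
G(0) = D - C A^{-1} B = 0 - (1/2) = -1/2 ≈ -0.5000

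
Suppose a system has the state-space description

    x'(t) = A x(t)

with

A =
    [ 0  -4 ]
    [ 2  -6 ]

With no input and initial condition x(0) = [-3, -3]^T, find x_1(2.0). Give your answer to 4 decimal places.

det(sI - A) = s^2 - (tr A)s + det A, with tr A = 0 + (-6) = -6 and det A = 0·(-6) - (-4)·2 = 0 - (-8) = 8.
So p(s) = det(sI - A) = s^2 + 6s + 8.
Factor s^2 + 6s + 8: two numbers with sum -6 and product 8 are -2 and -4, so s^2 + 6s + 8 = (s + 2)(s + 4).
Hence p(s) = (s + 2) (s + 4), with roots -4, -2.
The eigenvalues -4, -2 are distinct and real, so A is diagonalisable and x(t) = e^{At} x(0) = V diag(e^{λ_i t}) V^{-1} x(0), where the columns of V are the eigenvectors.
λ = -4: A - (-4)I = [[4, -4], [2, -2]]. Row 1 gives 4·v1 + (-4)·v2 = 0, so take v_1 = [1, 1]^T.
λ = -2: A - (-2)I = [[2, -4], [2, -4]]. Row 1 gives 2·v1 + (-4)·v2 = 0, so take v_2 = [2, 1]^T.
V = [v_1 v_2] = [[1, 2], [1, 1]] has det V = -1, so V^{-1} = adj(V)/det V = [[-1, 2], [1, -1]].
Modal coordinates z(0) = V^{-1} x(0): (-1)·(-3) + 2·(-3) = -3; 1·(-3) + (-1)·(-3) = 0; so z(0) = [-3, 0]^T.
x_1(t) = Σ_i (v_i)_1 · z_i(0) · e^{λ_i t} (row 1 of V times the modal terms).
x_1(2.0) = 1·(-3)·e^{-4·2.0} + 2·0·e^{-2·2.0} = (-3)·0.000335 + 0·0.018316 = -0.0010.

-0.0010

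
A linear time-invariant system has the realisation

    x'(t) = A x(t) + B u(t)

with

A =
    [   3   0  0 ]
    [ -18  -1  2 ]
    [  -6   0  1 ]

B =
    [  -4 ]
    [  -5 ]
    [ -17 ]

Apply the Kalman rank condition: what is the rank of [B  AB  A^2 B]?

2

AB = [[-12], [43], [7]]
A^2B = [[-36], [187], [79]]
Controllability matrix C = [B  AB  A^2B] = [[-4, -12, -36], [-5, 43, 187], [-17, 7, 79]]
The rows r1, r2, r3 of C are linearly dependent: -3·r1 - r2 + r3 = 0 (check each entry), so rank(C) ≤ 2.
The 2×2 minor from rows 1, 2, columns 1, 2 is (-4)·43 - (-12)·(-5) = -172 - 60 = -232 ≠ 0, so rank(C) = 2.
rank(C) = 2 < n = 3, so the pair (A, B) is not completely controllable.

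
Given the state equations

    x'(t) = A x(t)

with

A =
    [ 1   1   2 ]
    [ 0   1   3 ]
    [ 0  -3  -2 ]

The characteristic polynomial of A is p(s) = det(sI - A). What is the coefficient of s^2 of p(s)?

0

Expand det(sI - A) for the 3×3 matrix.
p(s) = s^3 + 6s - 7.
(Check: constant term = det(-A) = (-1)^3 det A = -7; coefficient of s^2 = -tr A = 0.)
The coefficient of s^2 is 0.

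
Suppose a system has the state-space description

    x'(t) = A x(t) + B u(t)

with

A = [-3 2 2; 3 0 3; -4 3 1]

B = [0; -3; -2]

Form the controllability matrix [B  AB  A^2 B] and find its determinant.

AB = [[-10], [-6], [-11]]
A^2B = [[-4], [-63], [11]]
Controllability matrix C = [B  AB  A^2B] = [[0, -10, -4], [-3, -6, -63], [-2, -11, 11]]
Expanding along the first row, det(C) = 0·((-6)·11 - (-63)·(-11)) - (-10)·((-3)·11 - (-63)·(-2)) + (-4)·((-3)·(-11) - (-6)·(-2)) = 0·(-759) - (-10)·(-159) + (-4)·21 = -1674
Since det(C) ≠ 0, rank(C) = 3 and the system is completely controllable.

-1674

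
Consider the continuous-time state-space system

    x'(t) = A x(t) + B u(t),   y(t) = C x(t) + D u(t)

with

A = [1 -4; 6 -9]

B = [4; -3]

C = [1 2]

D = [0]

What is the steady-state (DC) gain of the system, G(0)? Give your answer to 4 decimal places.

G(0) = C(-A)^{-1}B + D = -C A^{-1} B + D.
det A = 15, so A^{-1} = (1/15)·adj(A) = [[-3/5, 4/15], [-2/5, 1/15]]
A^{-1} B = [-16/5, -9/5]^T
C A^{-1} B = -34/5
G(0) = D - C A^{-1} B = 0 - (-34/5) = 34/5 ≈ 6.8000

6.8000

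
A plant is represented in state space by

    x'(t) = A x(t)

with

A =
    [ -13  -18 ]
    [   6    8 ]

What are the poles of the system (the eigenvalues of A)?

det(sI - A) = s^2 - (tr A)s + det A, with tr A = (-13) + 8 = -5 and det A = (-13)·8 - (-18)·6 = -104 - (-108) = 4.
So p(s) = det(sI - A) = s^2 + 5s + 4.
Factor s^2 + 5s + 4: two numbers with sum -5 and product 4 are -1 and -4, so s^2 + 5s + 4 = (s + 1)(s + 4).
Hence p(s) = (s + 1) (s + 4), with roots -4, -1.
All eigenvalues have negative real part, so the system is asymptotically stable.

-4, -1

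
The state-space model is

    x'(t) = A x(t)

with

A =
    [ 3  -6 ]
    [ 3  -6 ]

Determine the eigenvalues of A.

det(sI - A) = s^2 - (tr A)s + det A, with tr A = 3 + (-6) = -3 and det A = 3·(-6) - (-6)·3 = -18 - (-18) = 0.
So p(s) = det(sI - A) = s^2 + 3s.
Factor s^2 + 3s: two numbers with sum -3 and product 0 are 0 and -3, so s^2 + 3s = s(s + 3).
Hence p(s) = s (s + 3), with roots -3, 0.
At least one eigenvalue has non-negative real part, so the system is not asymptotically stable.

-3, 0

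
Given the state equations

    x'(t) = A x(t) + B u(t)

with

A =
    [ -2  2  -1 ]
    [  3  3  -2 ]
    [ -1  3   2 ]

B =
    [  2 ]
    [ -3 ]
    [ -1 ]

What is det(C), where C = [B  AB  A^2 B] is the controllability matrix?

1542

AB = [[-9], [-1], [-13]]
A^2B = [[29], [-4], [-20]]
Controllability matrix C = [B  AB  A^2B] = [[2, -9, 29], [-3, -1, -4], [-1, -13, -20]]
Expanding along the first row, det(C) = 2·((-1)·(-20) - (-4)·(-13)) - (-9)·((-3)·(-20) - (-4)·(-1)) + 29·((-3)·(-13) - (-1)·(-1)) = 2·(-32) - (-9)·56 + 29·38 = 1542
Since det(C) ≠ 0, rank(C) = 3 and the system is completely controllable.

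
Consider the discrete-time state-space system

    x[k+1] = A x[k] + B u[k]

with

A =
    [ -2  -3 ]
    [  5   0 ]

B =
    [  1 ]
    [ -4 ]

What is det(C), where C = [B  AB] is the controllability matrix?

AB = [[10], [5]]
Controllability matrix C = [B  AB] = [[1, 10], [-4, 5]]
det(C) = 1·5 - 10·(-4) = 5 - (-40) = 45
Since det(C) ≠ 0, rank(C) = 2 and the system is completely controllable.

45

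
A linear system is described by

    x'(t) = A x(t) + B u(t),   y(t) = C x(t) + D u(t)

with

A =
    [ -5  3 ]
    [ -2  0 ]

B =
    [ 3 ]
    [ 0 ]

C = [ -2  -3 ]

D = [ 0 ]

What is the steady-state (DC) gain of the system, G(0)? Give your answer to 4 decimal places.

G(0) = C(-A)^{-1}B + D = -C A^{-1} B + D.
det A = 6, so A^{-1} = (1/6)·adj(A) = [[0, -1/2], [1/3, -5/6]]
A^{-1} B = [0, 1]^T
C A^{-1} B = -3
G(0) = D - C A^{-1} B = 0 - (-3) = 3

3.0000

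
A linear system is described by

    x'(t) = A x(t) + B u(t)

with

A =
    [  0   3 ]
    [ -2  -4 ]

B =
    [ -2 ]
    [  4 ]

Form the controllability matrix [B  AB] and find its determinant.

-24

AB = [[12], [-12]]
Controllability matrix C = [B  AB] = [[-2, 12], [4, -12]]
det(C) = (-2)·(-12) - 12·4 = 24 - 48 = -24
Since det(C) ≠ 0, rank(C) = 2 and the system is completely controllable.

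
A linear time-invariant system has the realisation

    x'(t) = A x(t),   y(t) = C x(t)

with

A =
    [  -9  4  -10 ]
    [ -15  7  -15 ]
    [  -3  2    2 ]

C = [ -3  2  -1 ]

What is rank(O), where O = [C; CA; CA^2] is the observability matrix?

2

CA = [[0, 0, -2]]
CA^2 = [[6, -4, -4]]
Observability matrix O = [C; CA; CA^2] = [[-3, 2, -1], [0, 0, -2], [6, -4, -4]]
The columns c1, c2, c3 of O are linearly dependent: 2·c1 + 3·c2 = 0 (check each entry), so rank(O) ≤ 2.
The 2×2 minor from rows 1, 2, columns 1, 3 is (-3)·(-2) - (-1)·0 = 6 - 0 = 6 ≠ 0, so rank(O) = 2.
rank(O) = 2 < n = 3, so the pair (A, C) is not completely observable.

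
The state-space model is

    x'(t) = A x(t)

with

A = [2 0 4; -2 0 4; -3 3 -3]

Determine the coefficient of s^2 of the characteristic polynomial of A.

1

Expand det(sI - A) for the 3×3 matrix.
p(s) = s^3 + s^2 - 6s + 48.
(Check: constant term = det(-A) = (-1)^3 det A = 48; coefficient of s^2 = -tr A = 1.)
The coefficient of s^2 is 1.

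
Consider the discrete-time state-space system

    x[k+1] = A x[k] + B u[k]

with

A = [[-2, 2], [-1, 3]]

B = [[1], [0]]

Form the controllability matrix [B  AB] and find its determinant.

-1

AB = [[-2], [-1]]
Controllability matrix C = [B  AB] = [[1, -2], [0, -1]]
det(C) = 1·(-1) - (-2)·0 = -1 - 0 = -1
Since det(C) ≠ 0, rank(C) = 2 and the system is completely controllable.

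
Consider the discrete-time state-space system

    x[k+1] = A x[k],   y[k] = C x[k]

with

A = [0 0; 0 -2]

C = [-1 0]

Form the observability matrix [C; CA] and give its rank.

1

CA = [[0, 0]]
Observability matrix O = [C; CA] = [[-1, 0], [0, 0]]
Every row of O is a scalar multiple of row 1 = [-1, 0] (multipliers 1, 0), so the rows span a one-dimensional space.
O ≠ 0, hence rank(O) = 1.
rank(O) = 1 < n = 2, so the pair (A, C) is not completely observable.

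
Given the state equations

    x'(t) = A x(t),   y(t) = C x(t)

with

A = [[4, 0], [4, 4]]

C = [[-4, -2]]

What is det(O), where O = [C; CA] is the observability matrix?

CA = [[-24, -8]]
Observability matrix O = [C; CA] = [[-4, -2], [-24, -8]]
det(O) = (-4)·(-8) - (-2)·(-24) = 32 - 48 = -16
Since det(O) ≠ 0, rank(O) = 2 and the system is completely observable.

-16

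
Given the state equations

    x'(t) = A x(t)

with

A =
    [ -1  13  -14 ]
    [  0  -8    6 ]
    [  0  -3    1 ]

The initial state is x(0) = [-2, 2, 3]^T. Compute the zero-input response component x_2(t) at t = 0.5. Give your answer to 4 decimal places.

1.3073

det(sI - A) = s^3 - (tr A)s^2 + (M11 + M22 + M33)s - det A, where Mii is the 2×2 principal minor of A obtained by deleting row i and column i.
tr A = (-1) + (-8) + 1 = -8; M11 = (-8)·1 - 6·(-3) = -8 - (-18) = 10; M22 = (-1)·1 - (-14)·0 = -1 - 0 = -1; M33 = (-1)·(-8) - 13·0 = 8 - 0 = 8; sum of minors = 17.
det A = (-1)·((-8)·1 - 6·(-3)) - 13·(0·1 - 6·0) + (-14)·(0·(-3) - (-8)·0) = (-1)·10 - 13·0 + (-14)·0 = -10.
So p(s) = det(sI - A) = s^3 + 8s^2 + 17s + 10.
Rational-root test: any integer root divides 10. Testing small divisors, s = -1 works: p(-1) = -1 + 8 + (-17) + 10 = 0, so (s + 1) is a factor.
Dividing, p(s) = (s + 1)(s^2 + 7s + 10).
Factor s^2 + 7s + 10: two numbers with sum -7 and product 10 are -2 and -5, so s^2 + 7s + 10 = (s + 2)(s + 5).
Hence p(s) = (s + 1) (s + 2) (s + 5), with roots -5, -2, -1.
The eigenvalues -5, -2, -1 are distinct and real, so A is diagonalisable and x(t) = e^{At} x(0) = V diag(e^{λ_i t}) V^{-1} x(0), where the columns of V are the eigenvectors.
λ = -5: A - (-5)I = [[4, 13, -14], [0, -3, 6], [0, -3, 6]]. v must be orthogonal to every row; (row 1) × (row 2) = [36, -24, -12], so take v_1 = [-3, 2, 1]^T.
λ = -2: A - (-2)I = [[1, 13, -14], [0, -6, 6], [0, -3, 3]]. v must be orthogonal to every row; (row 1) × (row 2) = [-6, -6, -6], so take v_2 = [-1, -1, -1]^T.
λ = -1: A - (-1)I = [[0, 13, -14], [0, -7, 6], [0, -3, 2]]. v must be orthogonal to every row; (row 1) × (row 2) = [-20, 0, 0], so take v_3 = [-1, 0, 0]^T.
V = [v_1 v_2 v_3] = [[-3, -1, -1], [2, -1, 0], [1, -1, 0]] has det V = 1, so V^{-1} = adj(V)/det V = [[0, 1, -1], [0, 1, -2], [-1, -4, 5]].
Modal coordinates z(0) = V^{-1} x(0): 0·(-2) + 1·2 + (-1)·3 = -1; 0·(-2) + 1·2 + (-2)·3 = -4; (-1)·(-2) + (-4)·2 + 5·3 = 9; so z(0) = [-1, -4, 9]^T.
x_2(t) = Σ_i (v_i)_2 · z_i(0) · e^{λ_i t} (row 2 of V times the modal terms).
x_2(0.5) = 2·(-1)·e^{-5·0.5} + (-1)·(-4)·e^{-2·0.5} + 0·9·e^{-1·0.5} = (-2)·0.082085 + 4·0.367879 + 0·0.606531 = 1.3073.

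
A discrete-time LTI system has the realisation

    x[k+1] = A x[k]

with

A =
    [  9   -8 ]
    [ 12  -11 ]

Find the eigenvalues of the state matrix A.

-3, 1

det(zI - A) = z^2 - (tr A)z + det A, with tr A = 9 + (-11) = -2 and det A = 9·(-11) - (-8)·12 = -99 - (-96) = -3.
So p(z) = det(zI - A) = z^2 + 2z - 3.
Factor z^2 + 2z - 3: two numbers with sum -2 and product -3 are 1 and -3, so z^2 + 2z - 3 = (z - 1)(z + 3).
Hence p(z) = (z - 1) (z + 3), with roots -3, 1.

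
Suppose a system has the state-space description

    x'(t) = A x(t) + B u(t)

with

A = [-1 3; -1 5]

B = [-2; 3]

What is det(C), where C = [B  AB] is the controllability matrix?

AB = [[11], [17]]
Controllability matrix C = [B  AB] = [[-2, 11], [3, 17]]
det(C) = (-2)·17 - 11·3 = -34 - 33 = -67
Since det(C) ≠ 0, rank(C) = 2 and the system is completely controllable.

-67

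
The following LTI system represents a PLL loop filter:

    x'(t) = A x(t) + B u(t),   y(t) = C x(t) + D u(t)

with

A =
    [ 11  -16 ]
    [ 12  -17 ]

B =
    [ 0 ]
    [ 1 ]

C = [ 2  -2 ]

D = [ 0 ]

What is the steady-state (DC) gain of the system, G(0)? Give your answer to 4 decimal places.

G(0) = C(-A)^{-1}B + D = -C A^{-1} B + D.
det A = 5, so A^{-1} = (1/5)·adj(A) = [[-17/5, 16/5], [-12/5, 11/5]]
A^{-1} B = [16/5, 11/5]^T
C A^{-1} B = 2
G(0) = D - C A^{-1} B = 0 - (2) = -2

-2.0000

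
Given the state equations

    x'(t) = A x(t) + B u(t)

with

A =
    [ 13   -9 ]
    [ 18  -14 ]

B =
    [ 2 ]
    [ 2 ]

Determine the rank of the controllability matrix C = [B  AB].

1

AB = [[8], [8]]
Controllability matrix C = [B  AB] = [[2, 8], [2, 8]]
Every column of C is a scalar multiple of column 1 = [2, 2] (multipliers 1, 4), so the columns span a one-dimensional space.
C ≠ 0, hence rank(C) = 1.
rank(C) = 1 < n = 2, so the pair (A, B) is not completely controllable.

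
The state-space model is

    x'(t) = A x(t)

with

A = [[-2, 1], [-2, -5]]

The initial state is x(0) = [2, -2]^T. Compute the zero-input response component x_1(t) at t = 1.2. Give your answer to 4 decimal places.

det(sI - A) = s^2 - (tr A)s + det A, with tr A = (-2) + (-5) = -7 and det A = (-2)·(-5) - 1·(-2) = 10 - (-2) = 12.
So p(s) = det(sI - A) = s^2 + 7s + 12.
Factor s^2 + 7s + 12: two numbers with sum -7 and product 12 are -3 and -4, so s^2 + 7s + 12 = (s + 3)(s + 4).
Hence p(s) = (s + 3) (s + 4), with roots -4, -3.
The eigenvalues -4, -3 are distinct and real, so A is diagonalisable and x(t) = e^{At} x(0) = V diag(e^{λ_i t}) V^{-1} x(0), where the columns of V are the eigenvectors.
λ = -4: A - (-4)I = [[2, 1], [-2, -1]]. Row 1 gives 2·v1 + 1·v2 = 0, so take v_1 = [-1, 2]^T.
λ = -3: A - (-3)I = [[1, 1], [-2, -2]]. Row 1 gives 1·v1 + 1·v2 = 0, so take v_2 = [-1, 1]^T.
V = [v_1 v_2] = [[-1, -1], [2, 1]] has det V = 1, so V^{-1} = adj(V)/det V = [[1, 1], [-2, -1]].
Modal coordinates z(0) = V^{-1} x(0): 1·2 + 1·(-2) = 0; (-2)·2 + (-1)·(-2) = -2; so z(0) = [0, -2]^T.
x_1(t) = Σ_i (v_i)_1 · z_i(0) · e^{λ_i t} (row 1 of V times the modal terms).
x_1(1.2) = (-1)·0·e^{-4·1.2} + (-1)·(-2)·e^{-3·1.2} = 0·0.008230 + 2·0.027324 = 0.0546.

0.0546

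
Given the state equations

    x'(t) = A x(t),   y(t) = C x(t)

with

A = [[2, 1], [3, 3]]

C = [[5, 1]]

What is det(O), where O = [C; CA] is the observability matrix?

27

CA = [[13, 8]]
Observability matrix O = [C; CA] = [[5, 1], [13, 8]]
det(O) = 5·8 - 1·13 = 40 - 13 = 27
Since det(O) ≠ 0, rank(O) = 2 and the system is completely observable.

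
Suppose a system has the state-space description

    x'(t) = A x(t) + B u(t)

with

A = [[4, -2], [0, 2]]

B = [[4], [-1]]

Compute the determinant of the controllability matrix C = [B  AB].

10

AB = [[18], [-2]]
Controllability matrix C = [B  AB] = [[4, 18], [-1, -2]]
det(C) = 4·(-2) - 18·(-1) = -8 - (-18) = 10
Since det(C) ≠ 0, rank(C) = 2 and the system is completely controllable.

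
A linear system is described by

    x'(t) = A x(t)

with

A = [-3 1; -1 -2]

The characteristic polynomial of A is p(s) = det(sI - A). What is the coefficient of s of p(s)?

5

For a 2×2 matrix, det(sI - A) = s^2 - (tr A)s + det A.
tr A = -5, det A = 7.
So p(s) = s^2 + 5s + 7.
The coefficient of s is 5.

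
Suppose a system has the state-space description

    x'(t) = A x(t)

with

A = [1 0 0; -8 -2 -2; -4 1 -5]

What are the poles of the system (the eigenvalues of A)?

det(sI - A) = s^3 - (tr A)s^2 + (M11 + M22 + M33)s - det A, where Mii is the 2×2 principal minor of A obtained by deleting row i and column i.
tr A = 1 + (-2) + (-5) = -6; M11 = (-2)·(-5) - (-2)·1 = 10 - (-2) = 12; M22 = 1·(-5) - 0·(-4) = -5 - 0 = -5; M33 = 1·(-2) - 0·(-8) = -2 - 0 = -2; sum of minors = 5.
det A = 1·((-2)·(-5) - (-2)·1) - 0·((-8)·(-5) - (-2)·(-4)) + 0·((-8)·1 - (-2)·(-4)) = 1·12 - 0·32 + 0·(-16) = 12.
So p(s) = det(sI - A) = s^3 + 6s^2 + 5s - 12.
Rational-root test: any integer root divides -12. Testing small divisors, s = 1 works: p(1) = 1 + 6 + 5 + (-12) = 0, so (s - 1) is a factor.
Dividing, p(s) = (s - 1)(s^2 + 7s + 12).
Factor s^2 + 7s + 12: two numbers with sum -7 and product 12 are -3 and -4, so s^2 + 7s + 12 = (s + 3)(s + 4).
Hence p(s) = (s - 1) (s + 3) (s + 4), with roots -4, -3, 1.
At least one eigenvalue has non-negative real part, so the system is not asymptotically stable.

-4, -3, 1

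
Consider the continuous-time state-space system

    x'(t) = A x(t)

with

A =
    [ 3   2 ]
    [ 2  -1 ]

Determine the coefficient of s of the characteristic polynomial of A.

-2

For a 2×2 matrix, det(sI - A) = s^2 - (tr A)s + det A.
tr A = 2, det A = -7.
So p(s) = s^2 - 2s - 7.
The coefficient of s is -2.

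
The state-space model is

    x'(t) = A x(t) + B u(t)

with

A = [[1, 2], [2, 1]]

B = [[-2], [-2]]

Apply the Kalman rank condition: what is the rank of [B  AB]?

AB = [[-6], [-6]]
Controllability matrix C = [B  AB] = [[-2, -6], [-2, -6]]
Every column of C is a scalar multiple of column 1 = [-2, -2] (multipliers 1, 3), so the columns span a one-dimensional space.
C ≠ 0, hence rank(C) = 1.
rank(C) = 1 < n = 2, so the pair (A, B) is not completely controllable.

1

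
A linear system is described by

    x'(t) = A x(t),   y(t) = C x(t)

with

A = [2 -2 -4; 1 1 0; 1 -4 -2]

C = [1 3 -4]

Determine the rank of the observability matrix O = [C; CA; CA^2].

CA = [[1, 17, 4]]
CA^2 = [[23, -1, -12]]
Observability matrix O = [C; CA; CA^2] = [[1, 3, -4], [1, 17, 4], [23, -1, -12]]
det(O) = 1·(17·(-12) - 4·(-1)) - 3·(1·(-12) - 4·23) + (-4)·(1·(-1) - 17·23) = 1·(-200) - 3·(-104) + (-4)·(-392) = 1680 ≠ 0, so rank(O) = 3.
rank(O) = 3 = n, so the pair (A, C) is completely observable.

3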